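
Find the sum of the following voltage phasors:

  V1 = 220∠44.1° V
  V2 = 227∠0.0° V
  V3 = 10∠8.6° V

Step 1 — Convert each phasor to rectangular form:
  V1 = 220·(cos(44.1°) + j·sin(44.1°)) = 158 + j153.1 V
  V2 = 227·(cos(0.0°) + j·sin(0.0°)) = 227 V
  V3 = 10·(cos(8.6°) + j·sin(8.6°)) = 9.888 + j1.495 V
Step 2 — Sum components: V_total = 394.9 + j154.6 V.
Step 3 — Convert to polar: |V_total| = 424.1 V, ∠V_total = 21.4°.

V_total = 424.1∠21.4° V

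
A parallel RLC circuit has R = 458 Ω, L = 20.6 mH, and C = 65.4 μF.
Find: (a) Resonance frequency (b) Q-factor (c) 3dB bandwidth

Step 1 — Resonance: ω₀ = 1/√(LC) = 1/√(0.0206·6.54e-05) = 861.5 rad/s.
Step 2 — f₀ = ω₀/(2π) = 137.1 Hz.
Step 3 — Parallel Q: Q = R/(ω₀L) = 458/(861.5·0.0206) = 25.81.
Step 4 — Bandwidth: Δω = ω₀/Q = 33.39 rad/s; BW = Δω/(2π) = 5.313 Hz.

(a) f₀ = 137.1 Hz  (b) Q = 25.81  (c) BW = 5.313 Hz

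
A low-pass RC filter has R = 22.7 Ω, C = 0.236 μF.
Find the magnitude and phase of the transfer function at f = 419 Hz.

Step 1 — Angular frequency: ω = 2π·419 = 2633 rad/s.
Step 2 — Transfer function: H(jω) = 1/(1 + jωRC).
Step 3 — Denominator: 1 + jωRC = 1 + j·2633·22.7·2.36e-07 = 1 + j0.0141.
Step 4 — H = 0.9998 - j0.0141.
Step 5 — Magnitude: |H| = 0.9999 (-0.0 dB); phase: φ = -0.8°.

|H| = 0.9999 (-0.0 dB), φ = -0.8°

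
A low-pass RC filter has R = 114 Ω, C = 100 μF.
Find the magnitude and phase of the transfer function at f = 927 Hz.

Step 1 — Angular frequency: ω = 2π·927 = 5825 rad/s.
Step 2 — Transfer function: H(jω) = 1/(1 + jωRC).
Step 3 — Denominator: 1 + jωRC = 1 + j·5825·114·0.0001 = 1 + j66.4.
Step 4 — H = 0.0002268 - j0.01506.
Step 5 — Magnitude: |H| = 0.01506 (-36.4 dB); phase: φ = -89.1°.

|H| = 0.01506 (-36.4 dB), φ = -89.1°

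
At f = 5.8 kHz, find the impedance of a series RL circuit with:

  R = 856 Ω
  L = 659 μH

Step 1 — Angular frequency: ω = 2π·f = 2π·5800 = 3.644e+04 rad/s.
Step 2 — Component impedances:
  R: Z = R = 856 Ω
  L: Z = jωL = j·3.644e+04·0.000659 = 0 + j24.02 Ω
Step 3 — Series combination: Z_total = R + L = 856 + j24.02 Ω = 856.3∠1.6° Ω.

Z = 856 + j24.02 Ω = 856.3∠1.6° Ω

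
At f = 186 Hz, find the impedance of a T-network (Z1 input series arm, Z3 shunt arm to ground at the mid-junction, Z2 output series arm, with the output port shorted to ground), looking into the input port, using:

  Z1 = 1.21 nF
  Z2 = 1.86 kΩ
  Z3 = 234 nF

Step 1 — Angular frequency: ω = 2π·f = 2π·186 = 1169 rad/s.
Step 2 — Component impedances:
  Z1: Z = 1/(jωC) = -j/(ω·C) = 0 - j7.072e+05 Ω
  Z2: Z = R = 1860 Ω
  Z3: Z = 1/(jωC) = -j/(ω·C) = 0 - j3657 Ω
Step 3 — With the output port shorted to ground, the output series arm Z2 runs from the junction to ground; the shunt arm Z3 also runs from the junction to ground. They appear in parallel: Z3 || Z2 = 1478 - j751.6 Ω.
Step 4 — Series with input arm Z1: Z_in = Z1 + (Z3 || Z2) = 1478 - j7.079e+05 Ω = 7.079e+05∠-89.9° Ω.

Z = 1478 - j7.079e+05 Ω = 7.079e+05∠-89.9° Ω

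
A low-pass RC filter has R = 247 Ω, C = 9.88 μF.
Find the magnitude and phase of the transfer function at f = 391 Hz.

Step 1 — Angular frequency: ω = 2π·391 = 2457 rad/s.
Step 2 — Transfer function: H(jω) = 1/(1 + jωRC).
Step 3 — Denominator: 1 + jωRC = 1 + j·2457·247·9.88e-06 = 1 + j5.995.
Step 4 — H = 0.02707 - j0.1623.
Step 5 — Magnitude: |H| = 0.1645 (-15.7 dB); phase: φ = -80.5°.

|H| = 0.1645 (-15.7 dB), φ = -80.5°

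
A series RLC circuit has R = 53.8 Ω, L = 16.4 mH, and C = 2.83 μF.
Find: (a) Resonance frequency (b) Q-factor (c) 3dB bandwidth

Step 1 — Resonance condition Im(Z)=0 gives ω₀ = 1/√(LC).
Step 2 — ω₀ = 1/√(0.0164·2.83e-06) = 4642 rad/s.
Step 3 — f₀ = ω₀/(2π) = 738.8 Hz.
Step 4 — Series Q: Q = ω₀L/R = 4642·0.0164/53.8 = 1.415.
Step 5 — 3dB bandwidth: Δω = ω₀/Q = 3280 rad/s; BW = Δω/(2π) = 522.1 Hz.

(a) f₀ = 738.8 Hz  (b) Q = 1.415  (c) BW = 522.1 Hz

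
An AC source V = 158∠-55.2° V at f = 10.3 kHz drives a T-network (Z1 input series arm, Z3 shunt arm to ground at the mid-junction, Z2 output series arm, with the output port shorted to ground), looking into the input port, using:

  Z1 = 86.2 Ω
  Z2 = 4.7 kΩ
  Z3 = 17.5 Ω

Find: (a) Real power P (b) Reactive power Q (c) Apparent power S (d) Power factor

Step 1 — Angular frequency: ω = 2π·f = 2π·1.03e+04 = 6.472e+04 rad/s.
Step 2 — Component impedances:
  Z1: Z = R = 86.2 Ω
  Z2: Z = R = 4700 Ω
  Z3: Z = R = 17.5 Ω
Step 3 — With the output port shorted to ground, the output series arm Z2 runs from the junction to ground; the shunt arm Z3 also runs from the junction to ground. They appear in parallel: Z3 || Z2 = 17.44 Ω.
Step 4 — Series with input arm Z1: Z_in = Z1 + (Z3 || Z2) = 103.6 Ω = 103.6∠0.0° Ω.
Step 5 — Source phasor: V = 158∠-55.2° V = 90.17 - j129.7 V.
Step 6 — Current: I = V / Z = 0.8701 - j1.252 A = 1.525∠-55.2° A.
Step 7 — Complex power: S = V·I* = 240.9 VA.
Step 8 — Real power: P = Re(S) = 240.9 W.
Step 9 — Reactive power: Q = Im(S) = 0 VAR.
Step 10 — Apparent power: |S| = 240.9 VA.
Step 11 — Power factor: PF = P/|S| = 1 (unity).

(a) P = 240.9 W  (b) Q = 0 VAR  (c) S = 240.9 VA  (d) PF = 1 (unity)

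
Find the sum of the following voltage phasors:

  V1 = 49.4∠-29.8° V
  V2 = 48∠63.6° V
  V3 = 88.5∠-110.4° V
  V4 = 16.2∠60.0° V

Step 1 — Convert each phasor to rectangular form:
  V1 = 49.4·(cos(-29.8°) + j·sin(-29.8°)) = 42.87 - j24.55 V
  V2 = 48·(cos(63.6°) + j·sin(63.6°)) = 21.34 + j42.99 V
  V3 = 88.5·(cos(-110.4°) + j·sin(-110.4°)) = -30.85 - j82.95 V
  V4 = 16.2·(cos(60.0°) + j·sin(60.0°)) = 8.1 + j14.03 V
Step 2 — Sum components: V_total = 41.46 - j50.48 V.
Step 3 — Convert to polar: |V_total| = 65.32 V, ∠V_total = -50.6°.

V_total = 65.32∠-50.6° V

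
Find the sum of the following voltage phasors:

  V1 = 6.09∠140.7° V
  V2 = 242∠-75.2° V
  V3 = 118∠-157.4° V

Step 1 — Convert each phasor to rectangular form:
  V1 = 6.09·(cos(140.7°) + j·sin(140.7°)) = -4.713 + j3.857 V
  V2 = 242·(cos(-75.2°) + j·sin(-75.2°)) = 61.82 - j234 V
  V3 = 118·(cos(-157.4°) + j·sin(-157.4°)) = -108.9 - j45.35 V
Step 2 — Sum components: V_total = -51.83 - j275.5 V.
Step 3 — Convert to polar: |V_total| = 280.3 V, ∠V_total = -100.7°.

V_total = 280.3∠-100.7° V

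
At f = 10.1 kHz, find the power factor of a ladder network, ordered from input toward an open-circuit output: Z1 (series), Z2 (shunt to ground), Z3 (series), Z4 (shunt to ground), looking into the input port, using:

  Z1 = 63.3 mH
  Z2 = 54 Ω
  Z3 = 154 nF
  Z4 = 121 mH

Step 1 — Angular frequency: ω = 2π·f = 2π·1.01e+04 = 6.346e+04 rad/s.
Step 2 — Component impedances:
  Z1: Z = jωL = j·6.346e+04·0.0633 = 0 + j4017 Ω
  Z2: Z = R = 54 Ω
  Z3: Z = 1/(jωC) = -j/(ω·C) = 0 - j102.3 Ω
  Z4: Z = jωL = j·6.346e+04·0.121 = 0 + j7679 Ω
Step 3 — Ladder network (open output): work backward from the far end, alternating series and parallel combinations. Z_in = 54 + j4017 Ω = 4018∠89.2° Ω.
Step 4 — Power factor: PF = cos(φ) = Re(Z)/|Z| = 54/4018 = 0.01344.
Step 5 — Type: Im(Z) = 4017 ⇒ lagging (phase φ = 89.2°).

PF = 0.01344 (lagging, φ = 89.2°)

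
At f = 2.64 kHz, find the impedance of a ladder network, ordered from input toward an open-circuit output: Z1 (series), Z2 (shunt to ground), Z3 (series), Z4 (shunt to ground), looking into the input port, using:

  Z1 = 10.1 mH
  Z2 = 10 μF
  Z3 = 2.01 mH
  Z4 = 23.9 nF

Step 1 — Angular frequency: ω = 2π·f = 2π·2640 = 1.659e+04 rad/s.
Step 2 — Component impedances:
  Z1: Z = jωL = j·1.659e+04·0.0101 = 0 + j167.5 Ω
  Z2: Z = 1/(jωC) = -j/(ω·C) = 0 - j6.029 Ω
  Z3: Z = jωL = j·1.659e+04·0.00201 = 0 + j33.34 Ω
  Z4: Z = 1/(jωC) = -j/(ω·C) = 0 - j2522 Ω
Step 3 — Ladder network (open output): work backward from the far end, alternating series and parallel combinations. Z_in = 0 + j161.5 Ω = 161.5∠90.0° Ω.

Z = 0 + j161.5 Ω = 161.5∠90.0° Ω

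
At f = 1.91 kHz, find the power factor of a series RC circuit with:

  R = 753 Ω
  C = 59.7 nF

Step 1 — Angular frequency: ω = 2π·f = 2π·1910 = 1.2e+04 rad/s.
Step 2 — Component impedances:
  R: Z = R = 753 Ω
  C: Z = 1/(jωC) = -j/(ω·C) = 0 - j1396 Ω
Step 3 — Series combination: Z_total = R + C = 753 - j1396 Ω = 1586∠-61.7° Ω.
Step 4 — Power factor: PF = cos(φ) = Re(Z)/|Z| = 753/1586 = 0.4748.
Step 5 — Type: Im(Z) = -1396 ⇒ leading (phase φ = -61.7°).

PF = 0.4748 (leading, φ = -61.7°)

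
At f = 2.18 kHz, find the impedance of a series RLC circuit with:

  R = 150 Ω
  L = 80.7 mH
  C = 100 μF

Step 1 — Angular frequency: ω = 2π·f = 2π·2180 = 1.37e+04 rad/s.
Step 2 — Component impedances:
  R: Z = R = 150 Ω
  L: Z = jωL = j·1.37e+04·0.0807 = 0 + j1105 Ω
  C: Z = 1/(jωC) = -j/(ω·C) = 0 - j0.7301 Ω
Step 3 — Series combination: Z_total = R + L + C = 150 + j1105 Ω = 1115∠82.3° Ω.

Z = 150 + j1105 Ω = 1115∠82.3° Ω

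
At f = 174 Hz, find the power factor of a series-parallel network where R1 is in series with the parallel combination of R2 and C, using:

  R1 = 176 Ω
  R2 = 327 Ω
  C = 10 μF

Step 1 — Angular frequency: ω = 2π·f = 2π·174 = 1093 rad/s.
Step 2 — Component impedances:
  R1: Z = R = 176 Ω
  R2: Z = R = 327 Ω
  C: Z = 1/(jωC) = -j/(ω·C) = 0 - j91.47 Ω
Step 3 — Parallel branch: R2 || C = 1/(1/R2 + 1/C) = 23.73 - j84.83 Ω.
Step 4 — Series with R1: Z_total = R1 + (R2 || C) = 199.7 - j84.83 Ω = 217∠-23.0° Ω.
Step 5 — Power factor: PF = cos(φ) = Re(Z)/|Z| = 199.73/217 = 0.9204.
Step 6 — Type: Im(Z) = -84.83 ⇒ leading (phase φ = -23.0°).

PF = 0.9204 (leading, φ = -23.0°)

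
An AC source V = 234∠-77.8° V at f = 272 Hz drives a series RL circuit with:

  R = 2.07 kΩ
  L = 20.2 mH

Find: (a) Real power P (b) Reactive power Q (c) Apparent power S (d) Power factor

Step 1 — Angular frequency: ω = 2π·f = 2π·272 = 1709 rad/s.
Step 2 — Component impedances:
  R: Z = R = 2070 Ω
  L: Z = jωL = j·1709·0.0202 = 0 + j34.52 Ω
Step 3 — Series combination: Z_total = R + L = 2070 + j34.52 Ω = 2070∠1.0° Ω.
Step 4 — Source phasor: V = 234∠-77.8° V = 49.45 - j228.7 V.
Step 5 — Current: I = V / Z = 0.02204 - j0.1109 A = 0.113∠-78.8° A.
Step 6 — Complex power: S = V·I* = 26.44 + j0.441 VA.
Step 7 — Real power: P = Re(S) = 26.44 W.
Step 8 — Reactive power: Q = Im(S) = 0.441 VAR.
Step 9 — Apparent power: |S| = 26.45 VA.
Step 10 — Power factor: PF = P/|S| = 0.9999 (lagging).

(a) P = 26.44 W  (b) Q = 0.441 VAR  (c) S = 26.45 VA  (d) PF = 0.9999 (lagging)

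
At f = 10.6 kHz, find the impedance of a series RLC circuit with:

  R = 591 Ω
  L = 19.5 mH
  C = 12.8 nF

Step 1 — Angular frequency: ω = 2π·f = 2π·1.06e+04 = 6.66e+04 rad/s.
Step 2 — Component impedances:
  R: Z = R = 591 Ω
  L: Z = jωL = j·6.66e+04·0.0195 = 0 + j1299 Ω
  C: Z = 1/(jωC) = -j/(ω·C) = 0 - j1173 Ω
Step 3 — Series combination: Z_total = R + L + C = 591 + j125.7 Ω = 604.2∠12.0° Ω.

Z = 591 + j125.7 Ω = 604.2∠12.0° Ω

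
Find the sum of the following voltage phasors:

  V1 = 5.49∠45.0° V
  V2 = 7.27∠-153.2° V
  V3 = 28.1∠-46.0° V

Step 1 — Convert each phasor to rectangular form:
  V1 = 5.49·(cos(45.0°) + j·sin(45.0°)) = 3.882 + j3.882 V
  V2 = 7.27·(cos(-153.2°) + j·sin(-153.2°)) = -6.489 - j3.278 V
  V3 = 28.1·(cos(-46.0°) + j·sin(-46.0°)) = 19.52 - j20.21 V
Step 2 — Sum components: V_total = 16.91 - j19.61 V.
Step 3 — Convert to polar: |V_total| = 25.9 V, ∠V_total = -49.2°.

V_total = 25.9∠-49.2° V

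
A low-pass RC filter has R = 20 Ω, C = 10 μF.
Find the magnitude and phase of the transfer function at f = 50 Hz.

Step 1 — Angular frequency: ω = 2π·50 = 314.2 rad/s.
Step 2 — Transfer function: H(jω) = 1/(1 + jωRC).
Step 3 — Denominator: 1 + jωRC = 1 + j·314.2·20·1e-05 = 1 + j0.06283.
Step 4 — H = 0.9961 - j0.06258.
Step 5 — Magnitude: |H| = 0.998 (-0.0 dB); phase: φ = -3.6°.

|H| = 0.998 (-0.0 dB), φ = -3.6°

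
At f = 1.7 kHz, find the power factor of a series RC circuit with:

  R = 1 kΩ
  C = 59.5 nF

Step 1 — Angular frequency: ω = 2π·f = 2π·1700 = 1.068e+04 rad/s.
Step 2 — Component impedances:
  R: Z = R = 1000 Ω
  C: Z = 1/(jωC) = -j/(ω·C) = 0 - j1573 Ω
Step 3 — Series combination: Z_total = R + C = 1000 - j1573 Ω = 1864∠-57.6° Ω.
Step 4 — Power factor: PF = cos(φ) = Re(Z)/|Z| = 1000/1864.3 = 0.5364.
Step 5 — Type: Im(Z) = -1573 ⇒ leading (phase φ = -57.6°).

PF = 0.5364 (leading, φ = -57.6°)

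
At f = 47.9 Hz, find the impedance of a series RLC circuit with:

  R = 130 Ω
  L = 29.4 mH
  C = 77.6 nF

Step 1 — Angular frequency: ω = 2π·f = 2π·47.9 = 301 rad/s.
Step 2 — Component impedances:
  R: Z = R = 130 Ω
  L: Z = jωL = j·301·0.0294 = 0 + j8.848 Ω
  C: Z = 1/(jωC) = -j/(ω·C) = 0 - j4.282e+04 Ω
Step 3 — Series combination: Z_total = R + L + C = 130 - j4.281e+04 Ω = 4.281e+04∠-89.8° Ω.

Z = 130 - j4.281e+04 Ω = 4.281e+04∠-89.8° Ω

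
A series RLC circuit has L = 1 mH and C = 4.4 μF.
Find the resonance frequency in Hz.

Step 1 — Resonance condition Im(Z)=0 gives ω₀ = 1/√(LC).
Step 2 — ω₀ = 1/√(0.001·4.4e-06) = 1.508e+04 rad/s.
Step 3 — f₀ = ω₀/(2π) = 2399 Hz.

f₀ = 2399 Hz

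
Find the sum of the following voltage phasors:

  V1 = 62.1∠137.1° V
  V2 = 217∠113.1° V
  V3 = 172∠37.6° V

Step 1 — Convert each phasor to rectangular form:
  V1 = 62.1·(cos(137.1°) + j·sin(137.1°)) = -45.49 + j42.27 V
  V2 = 217·(cos(113.1°) + j·sin(113.1°)) = -85.14 + j199.6 V
  V3 = 172·(cos(37.6°) + j·sin(37.6°)) = 136.3 + j104.9 V
Step 2 — Sum components: V_total = 5.646 + j346.8 V.
Step 3 — Convert to polar: |V_total| = 346.9 V, ∠V_total = 89.1°.

V_total = 346.9∠89.1° V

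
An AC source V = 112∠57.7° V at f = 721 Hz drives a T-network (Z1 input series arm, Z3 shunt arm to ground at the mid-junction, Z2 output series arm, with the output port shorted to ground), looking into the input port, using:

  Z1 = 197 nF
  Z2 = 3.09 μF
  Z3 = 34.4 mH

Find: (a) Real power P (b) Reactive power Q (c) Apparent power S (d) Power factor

Step 1 — Angular frequency: ω = 2π·f = 2π·721 = 4530 rad/s.
Step 2 — Component impedances:
  Z1: Z = 1/(jωC) = -j/(ω·C) = 0 - j1121 Ω
  Z2: Z = 1/(jωC) = -j/(ω·C) = 0 - j71.44 Ω
  Z3: Z = jωL = j·4530·0.0344 = 0 + j155.8 Ω
Step 3 — With the output port shorted to ground, the output series arm Z2 runs from the junction to ground; the shunt arm Z3 also runs from the junction to ground. They appear in parallel: Z3 || Z2 = 0 - j131.9 Ω.
Step 4 — Series with input arm Z1: Z_in = Z1 + (Z3 || Z2) = 0 - j1252 Ω = 1252∠-90.0° Ω.
Step 5 — Source phasor: V = 112∠57.7° V = 59.85 + j94.67 V.
Step 6 — Current: I = V / Z = -0.07559 + j0.04779 A = 0.08943∠147.7° A.
Step 7 — Complex power: S = V·I* = 0 - j10.02 VA.
Step 8 — Real power: P = Re(S) = 0 W.
Step 9 — Reactive power: Q = Im(S) = -10.02 VAR.
Step 10 — Apparent power: |S| = 10.02 VA.
Step 11 — Power factor: PF = P/|S| = 0 (leading).

(a) P = 0 W  (b) Q = -10.02 VAR  (c) S = 10.02 VA  (d) PF = 0 (leading)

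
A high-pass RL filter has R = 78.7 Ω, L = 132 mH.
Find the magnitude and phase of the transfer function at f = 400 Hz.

Step 1 — Angular frequency: ω = 2π·400 = 2513 rad/s.
Step 2 — Transfer function: H(jω) = jωL/(R + jωL).
Step 3 — Numerator jωL = j·331.8; denominator R + jωL = 78.7 + j331.8.
Step 4 — H = 0.9467 + j0.2246.
Step 5 — Magnitude: |H| = 0.973 (-0.2 dB); phase: φ = 13.3°.

|H| = 0.973 (-0.2 dB), φ = 13.3°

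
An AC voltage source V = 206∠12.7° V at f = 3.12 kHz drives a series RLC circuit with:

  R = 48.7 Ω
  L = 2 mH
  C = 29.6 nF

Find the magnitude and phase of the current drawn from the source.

Step 1 — Angular frequency: ω = 2π·f = 2π·3120 = 1.96e+04 rad/s.
Step 2 — Component impedances:
  R: Z = R = 48.7 Ω
  L: Z = jωL = j·1.96e+04·0.002 = 0 + j39.21 Ω
  C: Z = 1/(jωC) = -j/(ω·C) = 0 - j1723 Ω
Step 3 — Series combination: Z_total = R + L + C = 48.7 - j1684 Ω = 1685∠-88.3° Ω.
Step 4 — Source phasor: V = 206∠12.7° V = 201 + j45.29 V.
Step 5 — Ohm's law: I = V / Z_total = (201 + j45.29) / (48.7 - j1684) = -0.02342 + j0.12 A.
Step 6 — Convert to polar: |I| = 0.1223 A, ∠I = 101.0°.

I = 0.1223∠101.0° A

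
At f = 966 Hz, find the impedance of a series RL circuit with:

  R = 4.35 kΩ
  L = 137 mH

Step 1 — Angular frequency: ω = 2π·f = 2π·966 = 6070 rad/s.
Step 2 — Component impedances:
  R: Z = R = 4350 Ω
  L: Z = jωL = j·6070·0.137 = 0 + j831.5 Ω
Step 3 — Series combination: Z_total = R + L = 4350 + j831.5 Ω = 4429∠10.8° Ω.

Z = 4350 + j831.5 Ω = 4429∠10.8° Ω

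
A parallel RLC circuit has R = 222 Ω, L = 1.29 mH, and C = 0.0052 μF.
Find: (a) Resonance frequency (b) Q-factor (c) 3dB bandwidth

Step 1 — Resonance: ω₀ = 1/√(LC) = 1/√(0.00129·5.2e-09) = 3.861e+05 rad/s.
Step 2 — f₀ = ω₀/(2π) = 6.145e+04 Hz.
Step 3 — Parallel Q: Q = R/(ω₀L) = 222/(3.861e+05·0.00129) = 0.4457.
Step 4 — Bandwidth: Δω = ω₀/Q = 8.663e+05 rad/s; BW = Δω/(2π) = 1.379e+05 Hz.

(a) f₀ = 6.145e+04 Hz  (b) Q = 0.4457  (c) BW = 1.379e+05 Hz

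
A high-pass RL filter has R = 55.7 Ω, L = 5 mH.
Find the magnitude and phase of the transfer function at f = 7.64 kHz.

Step 1 — Angular frequency: ω = 2π·7640 = 4.8e+04 rad/s.
Step 2 — Transfer function: H(jω) = jωL/(R + jωL).
Step 3 — Numerator jωL = j·240; denominator R + jωL = 55.7 + j240.
Step 4 — H = 0.9489 + j0.2202.
Step 5 — Magnitude: |H| = 0.9741 (-0.2 dB); phase: φ = 13.1°.

|H| = 0.9741 (-0.2 dB), φ = 13.1°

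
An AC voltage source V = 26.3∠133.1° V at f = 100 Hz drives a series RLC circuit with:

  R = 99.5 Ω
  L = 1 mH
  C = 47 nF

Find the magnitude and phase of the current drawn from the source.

Step 1 — Angular frequency: ω = 2π·f = 2π·100 = 628.3 rad/s.
Step 2 — Component impedances:
  R: Z = R = 99.5 Ω
  L: Z = jωL = j·628.3·0.001 = 0 + j0.6283 Ω
  C: Z = 1/(jωC) = -j/(ω·C) = 0 - j3.386e+04 Ω
Step 3 — Series combination: Z_total = R + L + C = 99.5 - j3.386e+04 Ω = 3.386e+04∠-89.8° Ω.
Step 4 — Source phasor: V = 26.3∠133.1° V = -17.97 + j19.2 V.
Step 5 — Ohm's law: I = V / Z_total = (-17.97 + j19.2) / (99.5 - j3.386e+04) = -0.0005687 - j0.000529 A.
Step 6 — Convert to polar: |I| = 0.0007767 A, ∠I = -137.1°.

I = 0.0007767∠-137.1° A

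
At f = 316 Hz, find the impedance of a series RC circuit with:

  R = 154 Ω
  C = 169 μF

Step 1 — Angular frequency: ω = 2π·f = 2π·316 = 1985 rad/s.
Step 2 — Component impedances:
  R: Z = R = 154 Ω
  C: Z = 1/(jωC) = -j/(ω·C) = 0 - j2.98 Ω
Step 3 — Series combination: Z_total = R + C = 154 - j2.98 Ω = 154∠-1.1° Ω.

Z = 154 - j2.98 Ω = 154∠-1.1° Ω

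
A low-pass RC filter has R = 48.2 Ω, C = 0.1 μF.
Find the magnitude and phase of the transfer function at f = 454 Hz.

Step 1 — Angular frequency: ω = 2π·454 = 2853 rad/s.
Step 2 — Transfer function: H(jω) = 1/(1 + jωRC).
Step 3 — Denominator: 1 + jωRC = 1 + j·2853·48.2·1e-07 = 1 + j0.01375.
Step 4 — H = 0.9998 - j0.01375.
Step 5 — Magnitude: |H| = 0.9999 (-0.0 dB); phase: φ = -0.8°.

|H| = 0.9999 (-0.0 dB), φ = -0.8°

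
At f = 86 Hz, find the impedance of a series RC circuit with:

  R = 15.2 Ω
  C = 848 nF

Step 1 — Angular frequency: ω = 2π·f = 2π·86 = 540.4 rad/s.
Step 2 — Component impedances:
  R: Z = R = 15.2 Ω
  C: Z = 1/(jωC) = -j/(ω·C) = 0 - j2182 Ω
Step 3 — Series combination: Z_total = R + C = 15.2 - j2182 Ω = 2182∠-89.6° Ω.

Z = 15.2 - j2182 Ω = 2182∠-89.6° Ω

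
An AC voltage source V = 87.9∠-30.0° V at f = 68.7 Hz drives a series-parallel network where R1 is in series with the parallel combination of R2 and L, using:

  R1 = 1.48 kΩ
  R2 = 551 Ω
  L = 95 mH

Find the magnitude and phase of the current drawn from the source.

Step 1 — Angular frequency: ω = 2π·f = 2π·68.7 = 431.7 rad/s.
Step 2 — Component impedances:
  R1: Z = R = 1480 Ω
  R2: Z = R = 551 Ω
  L: Z = jωL = j·431.7·0.095 = 0 + j41.01 Ω
Step 3 — Parallel branch: R2 || L = 1/(1/R2 + 1/L) = 3.035 + j40.78 Ω.
Step 4 — Series with R1: Z_total = R1 + (R2 || L) = 1483 + j40.78 Ω = 1484∠1.6° Ω.
Step 5 — Source phasor: V = 87.9∠-30.0° V = 76.12 - j43.95 V.
Step 6 — Ohm's law: I = V / Z_total = (76.12 - j43.95) / (1483 + j40.78) = 0.05048 - j0.03102 A.
Step 7 — Convert to polar: |I| = 0.05925 A, ∠I = -31.6°.

I = 0.05925∠-31.6° A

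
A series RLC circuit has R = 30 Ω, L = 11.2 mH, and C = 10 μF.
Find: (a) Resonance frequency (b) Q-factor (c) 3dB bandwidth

Step 1 — Resonance: ω₀ = 1/√(LC) = 1/√(0.0112·1e-05) = 2988 rad/s.
Step 2 — f₀ = ω₀/(2π) = 475.6 Hz.
Step 3 — Series Q: Q = ω₀L/R = 2988·0.0112/30 = 1.116.
Step 4 — Bandwidth: Δω = ω₀/Q = 2679 rad/s; BW = Δω/(2π) = 426.3 Hz.

(a) f₀ = 475.6 Hz  (b) Q = 1.116  (c) BW = 426.3 Hz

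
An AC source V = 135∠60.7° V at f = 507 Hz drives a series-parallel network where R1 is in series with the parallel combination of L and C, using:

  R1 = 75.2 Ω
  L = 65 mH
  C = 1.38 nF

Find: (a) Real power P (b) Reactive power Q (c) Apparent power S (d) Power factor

Step 1 — Angular frequency: ω = 2π·f = 2π·507 = 3186 rad/s.
Step 2 — Component impedances:
  R1: Z = R = 75.2 Ω
  L: Z = jωL = j·3186·0.065 = 0 + j207.1 Ω
  C: Z = 1/(jωC) = -j/(ω·C) = 0 - j2.275e+05 Ω
Step 3 — Parallel branch: L || C = 1/(1/L + 1/C) = 0 + j207.3 Ω.
Step 4 — Series with R1: Z_total = R1 + (L || C) = 75.2 + j207.3 Ω = 220.5∠70.1° Ω.
Step 5 — Source phasor: V = 135∠60.7° V = 66.07 + j117.7 V.
Step 6 — Current: I = V / Z = 0.6042 - j0.09955 A = 0.6123∠-9.4° A.
Step 7 — Complex power: S = V·I* = 28.2 + j77.71 VA.
Step 8 — Real power: P = Re(S) = 28.2 W.
Step 9 — Reactive power: Q = Im(S) = 77.71 VAR.
Step 10 — Apparent power: |S| = 82.66 VA.
Step 11 — Power factor: PF = P/|S| = 0.3411 (lagging).

(a) P = 28.2 W  (b) Q = 77.71 VAR  (c) S = 82.66 VA  (d) PF = 0.3411 (lagging)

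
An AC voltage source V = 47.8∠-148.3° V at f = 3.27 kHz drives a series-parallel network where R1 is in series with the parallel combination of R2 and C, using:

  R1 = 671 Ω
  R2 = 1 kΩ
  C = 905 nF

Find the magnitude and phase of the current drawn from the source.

Step 1 — Angular frequency: ω = 2π·f = 2π·3270 = 2.055e+04 rad/s.
Step 2 — Component impedances:
  R1: Z = R = 671 Ω
  R2: Z = R = 1000 Ω
  C: Z = 1/(jωC) = -j/(ω·C) = 0 - j53.78 Ω
Step 3 — Parallel branch: R2 || C = 1/(1/R2 + 1/C) = 2.884 - j53.63 Ω.
Step 4 — Series with R1: Z_total = R1 + (R2 || C) = 673.9 - j53.63 Ω = 676∠-4.5° Ω.
Step 5 — Source phasor: V = 47.8∠-148.3° V = -40.67 - j25.12 V.
Step 6 — Ohm's law: I = V / Z_total = (-40.67 - j25.12) / (673.9 - j53.63) = -0.05702 - j0.04181 A.
Step 7 — Convert to polar: |I| = 0.07071 A, ∠I = -143.8°.

I = 0.07071∠-143.8° A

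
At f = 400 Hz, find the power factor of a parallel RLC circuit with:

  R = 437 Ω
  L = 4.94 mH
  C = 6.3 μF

Step 1 — Angular frequency: ω = 2π·f = 2π·400 = 2513 rad/s.
Step 2 — Component impedances:
  R: Z = R = 437 Ω
  L: Z = jωL = j·2513·0.00494 = 0 + j12.42 Ω
  C: Z = 1/(jωC) = -j/(ω·C) = 0 - j63.16 Ω
Step 3 — Parallel combination: 1/Z_total = 1/R + 1/L + 1/C; Z_total = 0.5458 + j15.43 Ω = 15.44∠88.0° Ω.
Step 4 — Power factor: PF = cos(φ) = Re(Z)/|Z| = 0.54579/15.444 = 0.03534.
Step 5 — Type: Im(Z) = 15.43 ⇒ lagging (phase φ = 88.0°).

PF = 0.03534 (lagging, φ = 88.0°)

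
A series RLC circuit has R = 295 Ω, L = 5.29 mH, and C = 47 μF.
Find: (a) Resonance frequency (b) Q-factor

Step 1 — Resonance condition Im(Z)=0 gives ω₀ = 1/√(LC).
Step 2 — ω₀ = 1/√(0.00529·4.7e-05) = 2006 rad/s.
Step 3 — f₀ = ω₀/(2π) = 319.2 Hz.
Step 4 — Series Q: Q = ω₀L/R = 2006·0.00529/295 = 0.03596.

(a) f₀ = 319.2 Hz  (b) Q = 0.03596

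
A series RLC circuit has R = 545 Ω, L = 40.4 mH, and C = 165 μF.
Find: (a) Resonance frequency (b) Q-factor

Step 1 — Resonance condition Im(Z)=0 gives ω₀ = 1/√(LC).
Step 2 — ω₀ = 1/√(0.0404·0.000165) = 387.3 rad/s.
Step 3 — f₀ = ω₀/(2π) = 61.64 Hz.
Step 4 — Series Q: Q = ω₀L/R = 387.3·0.0404/545 = 0.02871.

(a) f₀ = 61.64 Hz  (b) Q = 0.02871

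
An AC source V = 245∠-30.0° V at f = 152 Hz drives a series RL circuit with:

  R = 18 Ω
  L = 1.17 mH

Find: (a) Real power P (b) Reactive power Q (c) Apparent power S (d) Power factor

Step 1 — Angular frequency: ω = 2π·f = 2π·152 = 955 rad/s.
Step 2 — Component impedances:
  R: Z = R = 18 Ω
  L: Z = jωL = j·955·0.00117 = 0 + j1.117 Ω
Step 3 — Series combination: Z_total = R + L = 18 + j1.117 Ω = 18.03∠3.6° Ω.
Step 4 — Source phasor: V = 245∠-30.0° V = 212.2 - j122.5 V.
Step 5 — Current: I = V / Z = 11.32 - j7.508 A = 13.58∠-33.6° A.
Step 6 — Complex power: S = V·I* = 3322 + j206.2 VA.
Step 7 — Real power: P = Re(S) = 3322 W.
Step 8 — Reactive power: Q = Im(S) = 206.2 VAR.
Step 9 — Apparent power: |S| = 3328 VA.
Step 10 — Power factor: PF = P/|S| = 0.9981 (lagging).

(a) P = 3322 W  (b) Q = 206.2 VAR  (c) S = 3328 VA  (d) PF = 0.9981 (lagging)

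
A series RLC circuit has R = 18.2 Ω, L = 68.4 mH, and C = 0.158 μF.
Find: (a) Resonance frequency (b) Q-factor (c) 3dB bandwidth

Step 1 — Resonance: ω₀ = 1/√(LC) = 1/√(0.0684·1.58e-07) = 9619 rad/s.
Step 2 — f₀ = ω₀/(2π) = 1531 Hz.
Step 3 — Series Q: Q = ω₀L/R = 9619·0.0684/18.2 = 36.15.
Step 4 — Bandwidth: Δω = ω₀/Q = 266.1 rad/s; BW = Δω/(2π) = 42.35 Hz.

(a) f₀ = 1531 Hz  (b) Q = 36.15  (c) BW = 42.35 Hz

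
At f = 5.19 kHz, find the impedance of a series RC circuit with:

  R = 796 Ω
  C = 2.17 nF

Step 1 — Angular frequency: ω = 2π·f = 2π·5190 = 3.261e+04 rad/s.
Step 2 — Component impedances:
  R: Z = R = 796 Ω
  C: Z = 1/(jωC) = -j/(ω·C) = 0 - j1.413e+04 Ω
Step 3 — Series combination: Z_total = R + C = 796 - j1.413e+04 Ω = 1.415e+04∠-86.8° Ω.

Z = 796 - j1.413e+04 Ω = 1.415e+04∠-86.8° Ω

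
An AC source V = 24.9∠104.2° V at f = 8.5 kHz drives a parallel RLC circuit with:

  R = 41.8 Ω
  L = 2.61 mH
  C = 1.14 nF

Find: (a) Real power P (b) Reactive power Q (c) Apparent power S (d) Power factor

Step 1 — Angular frequency: ω = 2π·f = 2π·8500 = 5.341e+04 rad/s.
Step 2 — Component impedances:
  R: Z = R = 41.8 Ω
  L: Z = jωL = j·5.341e+04·0.00261 = 0 + j139.4 Ω
  C: Z = 1/(jωC) = -j/(ω·C) = 0 - j1.642e+04 Ω
Step 3 — Parallel combination: 1/Z_total = 1/R + 1/L + 1/C; Z_total = 38.4 + j11.42 Ω = 40.07∠16.6° Ω.
Step 4 — Source phasor: V = 24.9∠104.2° V = -6.108 + j24.14 V.
Step 5 — Current: I = V / Z = 0.02558 + j0.6209 A = 0.6215∠87.6° A.
Step 6 — Complex power: S = V·I* = 14.83 + j4.41 VA.
Step 7 — Real power: P = Re(S) = 14.83 W.
Step 8 — Reactive power: Q = Im(S) = 4.41 VAR.
Step 9 — Apparent power: |S| = 15.47 VA.
Step 10 — Power factor: PF = P/|S| = 0.9585 (lagging).

(a) P = 14.83 W  (b) Q = 4.41 VAR  (c) S = 15.47 VA  (d) PF = 0.9585 (lagging)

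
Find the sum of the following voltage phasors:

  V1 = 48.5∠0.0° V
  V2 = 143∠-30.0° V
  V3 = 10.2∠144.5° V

Step 1 — Convert each phasor to rectangular form:
  V1 = 48.5·(cos(0.0°) + j·sin(0.0°)) = 48.5 V
  V2 = 143·(cos(-30.0°) + j·sin(-30.0°)) = 123.8 - j71.5 V
  V3 = 10.2·(cos(144.5°) + j·sin(144.5°)) = -8.304 + j5.923 V
Step 2 — Sum components: V_total = 164 - j65.58 V.
Step 3 — Convert to polar: |V_total| = 176.7 V, ∠V_total = -21.8°.

V_total = 176.7∠-21.8° V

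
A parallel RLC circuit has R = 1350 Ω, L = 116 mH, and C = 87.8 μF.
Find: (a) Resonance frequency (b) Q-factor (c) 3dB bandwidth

Step 1 — Resonance: ω₀ = 1/√(LC) = 1/√(0.116·8.78e-05) = 313.3 rad/s.
Step 2 — f₀ = ω₀/(2π) = 49.87 Hz.
Step 3 — Parallel Q: Q = R/(ω₀L) = 1350/(313.3·0.116) = 37.14.
Step 4 — Bandwidth: Δω = ω₀/Q = 8.437 rad/s; BW = Δω/(2π) = 1.343 Hz.

(a) f₀ = 49.87 Hz  (b) Q = 37.14  (c) BW = 1.343 Hz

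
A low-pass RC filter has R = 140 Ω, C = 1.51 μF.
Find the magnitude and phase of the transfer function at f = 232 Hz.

Step 1 — Angular frequency: ω = 2π·232 = 1458 rad/s.
Step 2 — Transfer function: H(jω) = 1/(1 + jωRC).
Step 3 — Denominator: 1 + jωRC = 1 + j·1458·140·1.51e-06 = 1 + j0.3082.
Step 4 — H = 0.9133 - j0.2814.
Step 5 — Magnitude: |H| = 0.9557 (-0.4 dB); phase: φ = -17.1°.

|H| = 0.9557 (-0.4 dB), φ = -17.1°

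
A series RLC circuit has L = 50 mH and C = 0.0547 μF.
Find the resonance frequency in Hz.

Step 1 — Resonance condition Im(Z)=0 gives ω₀ = 1/√(LC).
Step 2 — ω₀ = 1/√(0.05·5.47e-08) = 1.912e+04 rad/s.
Step 3 — f₀ = ω₀/(2π) = 3043 Hz.

f₀ = 3043 Hz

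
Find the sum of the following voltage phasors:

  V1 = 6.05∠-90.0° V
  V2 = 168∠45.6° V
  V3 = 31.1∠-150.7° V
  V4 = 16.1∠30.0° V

Step 1 — Convert each phasor to rectangular form:
  V1 = 6.05·(cos(-90.0°) + j·sin(-90.0°)) = 0 - j6.05 V
  V2 = 168·(cos(45.6°) + j·sin(45.6°)) = 117.5 + j120 V
  V3 = 31.1·(cos(-150.7°) + j·sin(-150.7°)) = -27.12 - j15.22 V
  V4 = 16.1·(cos(30.0°) + j·sin(30.0°)) = 13.94 + j8.05 V
Step 2 — Sum components: V_total = 104.4 + j106.8 V.
Step 3 — Convert to polar: |V_total| = 149.3 V, ∠V_total = 45.7°.

V_total = 149.3∠45.7° V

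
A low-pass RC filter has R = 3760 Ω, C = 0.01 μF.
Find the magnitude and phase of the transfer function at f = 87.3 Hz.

Step 1 — Angular frequency: ω = 2π·87.3 = 548.5 rad/s.
Step 2 — Transfer function: H(jω) = 1/(1 + jωRC).
Step 3 — Denominator: 1 + jωRC = 1 + j·548.5·3760·1e-08 = 1 + j0.02062.
Step 4 — H = 0.9996 - j0.02062.
Step 5 — Magnitude: |H| = 0.9998 (-0.0 dB); phase: φ = -1.2°.

|H| = 0.9998 (-0.0 dB), φ = -1.2°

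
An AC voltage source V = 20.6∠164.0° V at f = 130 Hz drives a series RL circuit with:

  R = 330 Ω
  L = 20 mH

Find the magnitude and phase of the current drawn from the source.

Step 1 — Angular frequency: ω = 2π·f = 2π·130 = 816.8 rad/s.
Step 2 — Component impedances:
  R: Z = R = 330 Ω
  L: Z = jωL = j·816.8·0.02 = 0 + j16.34 Ω
Step 3 — Series combination: Z_total = R + L = 330 + j16.34 Ω = 330.4∠2.8° Ω.
Step 4 — Source phasor: V = 20.6∠164.0° V = -19.8 + j5.678 V.
Step 5 — Ohm's law: I = V / Z_total = (-19.8 + j5.678) / (330 + j16.34) = -0.05901 + j0.02013 A.
Step 6 — Convert to polar: |I| = 0.06235 A, ∠I = 161.2°.

I = 0.06235∠161.2° A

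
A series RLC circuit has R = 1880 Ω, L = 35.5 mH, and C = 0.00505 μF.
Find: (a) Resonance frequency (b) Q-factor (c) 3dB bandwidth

Step 1 — Resonance: ω₀ = 1/√(LC) = 1/√(0.0355·5.05e-09) = 7.469e+04 rad/s.
Step 2 — f₀ = ω₀/(2π) = 1.189e+04 Hz.
Step 3 — Series Q: Q = ω₀L/R = 7.469e+04·0.0355/1880 = 1.41.
Step 4 — Bandwidth: Δω = ω₀/Q = 5.296e+04 rad/s; BW = Δω/(2π) = 8428 Hz.

(a) f₀ = 1.189e+04 Hz  (b) Q = 1.41  (c) BW = 8428 Hz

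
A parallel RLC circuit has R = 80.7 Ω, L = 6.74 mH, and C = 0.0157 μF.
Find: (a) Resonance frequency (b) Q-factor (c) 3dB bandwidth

Step 1 — Resonance: ω₀ = 1/√(LC) = 1/√(0.00674·1.57e-08) = 9.721e+04 rad/s.
Step 2 — f₀ = ω₀/(2π) = 1.547e+04 Hz.
Step 3 — Parallel Q: Q = R/(ω₀L) = 80.7/(9.721e+04·0.00674) = 0.1232.
Step 4 — Bandwidth: Δω = ω₀/Q = 7.893e+05 rad/s; BW = Δω/(2π) = 1.256e+05 Hz.

(a) f₀ = 1.547e+04 Hz  (b) Q = 0.1232  (c) BW = 1.256e+05 Hz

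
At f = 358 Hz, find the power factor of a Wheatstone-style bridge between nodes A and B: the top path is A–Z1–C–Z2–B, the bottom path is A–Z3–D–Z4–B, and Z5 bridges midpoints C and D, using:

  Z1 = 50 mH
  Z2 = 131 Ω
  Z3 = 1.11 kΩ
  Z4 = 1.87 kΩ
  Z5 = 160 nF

Step 1 — Angular frequency: ω = 2π·f = 2π·358 = 2249 rad/s.
Step 2 — Component impedances:
  Z1: Z = jωL = j·2249·0.05 = 0 + j112.5 Ω
  Z2: Z = R = 131 Ω
  Z3: Z = R = 1110 Ω
  Z4: Z = R = 1870 Ω
  Z5: Z = 1/(jωC) = -j/(ω·C) = 0 - j2779 Ω
Step 3 — Bridge requires nodal analysis (the Z5 bridge couples midpoints C and D, so the two paths cannot be reduced to a simple series/parallel combination). Setting node B to ground and injecting 1 A at node A, the 3-node admittance system at A, C, D solves to V_A = Z_AB = 127.4 + j104.6 Ω = 164.8∠39.4° Ω.
Step 4 — Power factor: PF = cos(φ) = Re(Z)/|Z| = 127.3665/164.8013 = 0.7728.
Step 5 — Type: Im(Z) = 104.6 ⇒ lagging (phase φ = 39.4°).

PF = 0.7728 (lagging, φ = 39.4°)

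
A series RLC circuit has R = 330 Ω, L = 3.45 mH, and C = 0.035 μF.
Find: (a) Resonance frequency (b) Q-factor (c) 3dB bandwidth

Step 1 — Resonance condition Im(Z)=0 gives ω₀ = 1/√(LC).
Step 2 — ω₀ = 1/√(0.00345·3.5e-08) = 9.1e+04 rad/s.
Step 3 — f₀ = ω₀/(2π) = 1.448e+04 Hz.
Step 4 — Series Q: Q = ω₀L/R = 9.1e+04·0.00345/330 = 0.9514.
Step 5 — 3dB bandwidth: Δω = ω₀/Q = 9.565e+04 rad/s; BW = Δω/(2π) = 1.522e+04 Hz.

(a) f₀ = 1.448e+04 Hz  (b) Q = 0.9514  (c) BW = 1.522e+04 Hz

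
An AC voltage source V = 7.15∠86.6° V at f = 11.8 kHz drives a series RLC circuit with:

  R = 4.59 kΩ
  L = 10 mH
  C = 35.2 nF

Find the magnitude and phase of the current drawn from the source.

Step 1 — Angular frequency: ω = 2π·f = 2π·1.18e+04 = 7.414e+04 rad/s.
Step 2 — Component impedances:
  R: Z = R = 4590 Ω
  L: Z = jωL = j·7.414e+04·0.01 = 0 + j741.4 Ω
  C: Z = 1/(jωC) = -j/(ω·C) = 0 - j383.2 Ω
Step 3 — Series combination: Z_total = R + L + C = 4590 + j358.2 Ω = 4604∠4.5° Ω.
Step 4 — Source phasor: V = 7.15∠86.6° V = 0.424 + j7.137 V.
Step 5 — Ohm's law: I = V / Z_total = (0.424 + j7.137) / (4590 + j358.2) = 0.0002125 + j0.001538 A.
Step 6 — Convert to polar: |I| = 0.001553 A, ∠I = 82.1°.

I = 0.001553∠82.1° A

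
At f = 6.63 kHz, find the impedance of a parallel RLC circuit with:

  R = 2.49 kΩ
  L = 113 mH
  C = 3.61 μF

Step 1 — Angular frequency: ω = 2π·f = 2π·6630 = 4.166e+04 rad/s.
Step 2 — Component impedances:
  R: Z = R = 2490 Ω
  L: Z = jωL = j·4.166e+04·0.113 = 0 + j4707 Ω
  C: Z = 1/(jωC) = -j/(ω·C) = 0 - j6.65 Ω
Step 3 — Parallel combination: 1/Z_total = 1/R + 1/L + 1/C; Z_total = 0.01781 - j6.659 Ω = 6.659∠-89.8° Ω.

Z = 0.01781 - j6.659 Ω = 6.659∠-89.8° Ω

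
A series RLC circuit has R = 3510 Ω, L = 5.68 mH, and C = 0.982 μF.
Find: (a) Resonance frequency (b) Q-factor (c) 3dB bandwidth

Step 1 — Resonance condition Im(Z)=0 gives ω₀ = 1/√(LC).
Step 2 — ω₀ = 1/√(0.00568·9.82e-07) = 1.339e+04 rad/s.
Step 3 — f₀ = ω₀/(2π) = 2131 Hz.
Step 4 — Series Q: Q = ω₀L/R = 1.339e+04·0.00568/3510 = 0.02167.
Step 5 — 3dB bandwidth: Δω = ω₀/Q = 6.18e+05 rad/s; BW = Δω/(2π) = 9.835e+04 Hz.

(a) f₀ = 2131 Hz  (b) Q = 0.02167  (c) BW = 9.835e+04 Hz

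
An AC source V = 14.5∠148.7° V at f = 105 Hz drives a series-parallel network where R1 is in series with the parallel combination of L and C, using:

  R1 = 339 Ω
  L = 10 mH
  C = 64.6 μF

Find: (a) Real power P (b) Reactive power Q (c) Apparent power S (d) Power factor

Step 1 — Angular frequency: ω = 2π·f = 2π·105 = 659.7 rad/s.
Step 2 — Component impedances:
  R1: Z = R = 339 Ω
  L: Z = jωL = j·659.7·0.01 = 0 + j6.597 Ω
  C: Z = 1/(jωC) = -j/(ω·C) = 0 - j23.46 Ω
Step 3 — Parallel branch: L || C = 1/(1/L + 1/C) = 0 + j9.178 Ω.
Step 4 — Series with R1: Z_total = R1 + (L || C) = 339 + j9.178 Ω = 339.1∠1.6° Ω.
Step 5 — Source phasor: V = 14.5∠148.7° V = -12.39 + j7.533 V.
Step 6 — Current: I = V / Z = -0.03592 + j0.02319 A = 0.04276∠147.1° A.
Step 7 — Complex power: S = V·I* = 0.6198 + j0.01678 VA.
Step 8 — Real power: P = Re(S) = 0.6198 W.
Step 9 — Reactive power: Q = Im(S) = 0.01678 VAR.
Step 10 — Apparent power: |S| = 0.62 VA.
Step 11 — Power factor: PF = P/|S| = 0.9996 (lagging).

(a) P = 0.6198 W  (b) Q = 0.01678 VAR  (c) S = 0.62 VA  (d) PF = 0.9996 (lagging)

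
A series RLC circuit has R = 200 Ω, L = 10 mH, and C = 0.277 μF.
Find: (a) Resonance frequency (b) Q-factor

Step 1 — Resonance condition Im(Z)=0 gives ω₀ = 1/√(LC).
Step 2 — ω₀ = 1/√(0.01·2.77e-07) = 1.9e+04 rad/s.
Step 3 — f₀ = ω₀/(2π) = 3024 Hz.
Step 4 — Series Q: Q = ω₀L/R = 1.9e+04·0.01/200 = 0.95.

(a) f₀ = 3024 Hz  (b) Q = 0.95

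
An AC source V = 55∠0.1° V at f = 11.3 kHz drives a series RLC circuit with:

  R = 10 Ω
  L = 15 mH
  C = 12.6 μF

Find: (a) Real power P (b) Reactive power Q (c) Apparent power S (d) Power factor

Step 1 — Angular frequency: ω = 2π·f = 2π·1.13e+04 = 7.1e+04 rad/s.
Step 2 — Component impedances:
  R: Z = R = 10 Ω
  L: Z = jωL = j·7.1e+04·0.015 = 0 + j1065 Ω
  C: Z = 1/(jωC) = -j/(ω·C) = 0 - j1.118 Ω
Step 3 — Series combination: Z_total = R + L + C = 10 + j1064 Ω = 1064∠89.5° Ω.
Step 4 — Source phasor: V = 55∠0.1° V = 55 + j0.09599 V.
Step 5 — Current: I = V / Z = 0.0005761 - j0.05169 A = 0.0517∠-89.4° A.
Step 6 — Complex power: S = V·I* = 0.02672 + j2.843 VA.
Step 7 — Real power: P = Re(S) = 0.02672 W.
Step 8 — Reactive power: Q = Im(S) = 2.843 VAR.
Step 9 — Apparent power: |S| = 2.843 VA.
Step 10 — Power factor: PF = P/|S| = 0.009399 (lagging).

(a) P = 0.02672 W  (b) Q = 2.843 VAR  (c) S = 2.843 VA  (d) PF = 0.009399 (lagging)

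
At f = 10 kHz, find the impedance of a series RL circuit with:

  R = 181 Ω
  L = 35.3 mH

Step 1 — Angular frequency: ω = 2π·f = 2π·1e+04 = 6.283e+04 rad/s.
Step 2 — Component impedances:
  R: Z = R = 181 Ω
  L: Z = jωL = j·6.283e+04·0.0353 = 0 + j2218 Ω
Step 3 — Series combination: Z_total = R + L = 181 + j2218 Ω = 2225∠85.3° Ω.

Z = 181 + j2218 Ω = 2225∠85.3° Ω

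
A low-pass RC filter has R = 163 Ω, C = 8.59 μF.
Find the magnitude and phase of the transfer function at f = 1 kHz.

Step 1 — Angular frequency: ω = 2π·1000 = 6283 rad/s.
Step 2 — Transfer function: H(jω) = 1/(1 + jωRC).
Step 3 — Denominator: 1 + jωRC = 1 + j·6283·163·8.59e-06 = 1 + j8.798.
Step 4 — H = 0.01276 - j0.1122.
Step 5 — Magnitude: |H| = 0.1129 (-18.9 dB); phase: φ = -83.5°.

|H| = 0.1129 (-18.9 dB), φ = -83.5°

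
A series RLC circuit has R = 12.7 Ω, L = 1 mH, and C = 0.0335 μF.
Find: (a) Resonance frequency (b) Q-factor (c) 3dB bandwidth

Step 1 — Resonance: ω₀ = 1/√(LC) = 1/√(0.001·3.35e-08) = 1.728e+05 rad/s.
Step 2 — f₀ = ω₀/(2π) = 2.75e+04 Hz.
Step 3 — Series Q: Q = ω₀L/R = 1.728e+05·0.001/12.7 = 13.6.
Step 4 — Bandwidth: Δω = ω₀/Q = 1.27e+04 rad/s; BW = Δω/(2π) = 2021 Hz.

(a) f₀ = 2.75e+04 Hz  (b) Q = 13.6  (c) BW = 2021 Hz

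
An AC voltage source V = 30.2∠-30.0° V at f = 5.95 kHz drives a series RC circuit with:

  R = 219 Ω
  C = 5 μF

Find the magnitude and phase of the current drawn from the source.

Step 1 — Angular frequency: ω = 2π·f = 2π·5950 = 3.738e+04 rad/s.
Step 2 — Component impedances:
  R: Z = R = 219 Ω
  C: Z = 1/(jωC) = -j/(ω·C) = 0 - j5.35 Ω
Step 3 — Series combination: Z_total = R + C = 219 - j5.35 Ω = 219.1∠-1.4° Ω.
Step 4 — Source phasor: V = 30.2∠-30.0° V = 26.15 - j15.1 V.
Step 5 — Ohm's law: I = V / Z_total = (26.15 - j15.1) / (219 - j5.35) = 0.121 - j0.06599 A.
Step 6 — Convert to polar: |I| = 0.1379 A, ∠I = -28.6°.

I = 0.1379∠-28.6° A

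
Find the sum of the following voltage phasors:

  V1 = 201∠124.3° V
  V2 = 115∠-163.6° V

Step 1 — Convert each phasor to rectangular form:
  V1 = 201·(cos(124.3°) + j·sin(124.3°)) = -113.3 + j166 V
  V2 = 115·(cos(-163.6°) + j·sin(-163.6°)) = -110.3 - j32.47 V
Step 2 — Sum components: V_total = -223.6 + j133.6 V.
Step 3 — Convert to polar: |V_total| = 260.5 V, ∠V_total = 149.1°.

V_total = 260.5∠149.1° V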